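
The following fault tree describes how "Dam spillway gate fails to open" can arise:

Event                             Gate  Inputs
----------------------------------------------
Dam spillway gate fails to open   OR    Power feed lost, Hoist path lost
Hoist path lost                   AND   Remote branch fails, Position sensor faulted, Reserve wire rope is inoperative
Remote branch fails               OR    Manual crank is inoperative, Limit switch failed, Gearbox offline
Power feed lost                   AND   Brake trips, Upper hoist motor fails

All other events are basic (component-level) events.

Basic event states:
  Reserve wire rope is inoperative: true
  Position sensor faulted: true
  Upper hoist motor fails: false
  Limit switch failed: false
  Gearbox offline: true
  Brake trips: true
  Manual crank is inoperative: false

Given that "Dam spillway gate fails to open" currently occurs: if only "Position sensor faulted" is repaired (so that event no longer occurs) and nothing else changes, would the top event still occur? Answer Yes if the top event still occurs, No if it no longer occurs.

No

Counterfactual: set "Position sensor faulted" to not occurred.
Power feed lost [AND]: Brake trips=occurs, Upper hoist motor fails=not → not all inputs occur → does not occur.
Remote branch fails [OR]: Manual crank is inoperative=not, Limit switch failed=not, Gearbox offline=occurs → at least one input occurs → occurs.
Hoist path lost [AND]: Remote branch fails=occurs, Position sensor faulted=not, Reserve wire rope is inoperative=occurs → not all inputs occur → does not occur.
Dam spillway gate fails to open [OR]: Power feed lost=not, Hoist path lost=not → no input occurs → does not occur.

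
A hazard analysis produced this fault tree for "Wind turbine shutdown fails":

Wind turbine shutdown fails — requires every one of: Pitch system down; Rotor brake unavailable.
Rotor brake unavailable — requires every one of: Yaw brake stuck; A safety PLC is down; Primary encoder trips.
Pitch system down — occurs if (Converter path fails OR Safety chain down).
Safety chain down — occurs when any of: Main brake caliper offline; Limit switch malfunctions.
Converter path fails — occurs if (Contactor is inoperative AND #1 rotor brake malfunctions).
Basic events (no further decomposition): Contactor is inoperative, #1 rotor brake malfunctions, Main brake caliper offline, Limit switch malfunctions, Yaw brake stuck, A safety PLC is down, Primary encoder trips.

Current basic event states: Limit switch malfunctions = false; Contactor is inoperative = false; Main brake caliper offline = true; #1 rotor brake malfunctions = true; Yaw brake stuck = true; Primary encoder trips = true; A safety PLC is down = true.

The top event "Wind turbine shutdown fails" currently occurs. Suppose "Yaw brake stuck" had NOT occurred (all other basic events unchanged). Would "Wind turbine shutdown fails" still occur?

Counterfactual: set "Yaw brake stuck" to not occurred.
Converter path fails [AND]: Contactor is inoperative=not, #1 rotor brake malfunctions=occurs → not all inputs occur → does not occur.
Safety chain down [OR]: Main brake caliper offline=occurs, Limit switch malfunctions=not → at least one input occurs → occurs.
Pitch system down [OR]: Converter path fails=not, Safety chain down=occurs → at least one input occurs → occurs.
Rotor brake unavailable [AND]: Yaw brake stuck=not, A safety PLC is down=occurs, Primary encoder trips=occurs → not all inputs occur → does not occur.
Wind turbine shutdown fails [AND]: Pitch system down=occurs, Rotor brake unavailable=not → not all inputs occur → does not occur.

No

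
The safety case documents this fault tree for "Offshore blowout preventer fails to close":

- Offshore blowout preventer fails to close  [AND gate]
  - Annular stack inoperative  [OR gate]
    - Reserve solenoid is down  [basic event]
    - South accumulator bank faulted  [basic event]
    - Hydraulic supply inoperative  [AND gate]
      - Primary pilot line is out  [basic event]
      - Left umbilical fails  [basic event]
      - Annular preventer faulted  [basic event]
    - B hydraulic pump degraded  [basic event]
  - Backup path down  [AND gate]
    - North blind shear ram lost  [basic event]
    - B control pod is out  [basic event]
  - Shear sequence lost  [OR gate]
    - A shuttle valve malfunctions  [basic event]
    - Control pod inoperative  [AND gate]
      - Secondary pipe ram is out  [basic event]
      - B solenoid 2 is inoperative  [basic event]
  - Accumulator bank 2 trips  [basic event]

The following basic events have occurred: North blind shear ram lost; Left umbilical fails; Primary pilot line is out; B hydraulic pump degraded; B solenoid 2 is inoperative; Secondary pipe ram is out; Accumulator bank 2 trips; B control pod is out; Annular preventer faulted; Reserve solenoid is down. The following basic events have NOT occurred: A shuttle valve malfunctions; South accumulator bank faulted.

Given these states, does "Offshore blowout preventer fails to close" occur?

Hydraulic supply inoperative [AND]: Primary pilot line is out=occurs, Left umbilical fails=occurs, Annular preventer faulted=occurs → all inputs occur → occurs.
Annular stack inoperative [OR]: Reserve solenoid is down=occurs, South accumulator bank faulted=not, Hydraulic supply inoperative=occurs, B hydraulic pump degraded=occurs → at least one input occurs → occurs.
Backup path down [AND]: North blind shear ram lost=occurs, B control pod is out=occurs → all inputs occur → occurs.
Control pod inoperative [AND]: Secondary pipe ram is out=occurs, B solenoid 2 is inoperative=occurs → all inputs occur → occurs.
Shear sequence lost [OR]: A shuttle valve malfunctions=not, Control pod inoperative=occurs → at least one input occurs → occurs.
Offshore blowout preventer fails to close [AND]: Annular stack inoperative=occurs, Backup path down=occurs, Shear sequence lost=occurs, Accumulator bank 2 trips=occurs → all inputs occur → occurs.

Yes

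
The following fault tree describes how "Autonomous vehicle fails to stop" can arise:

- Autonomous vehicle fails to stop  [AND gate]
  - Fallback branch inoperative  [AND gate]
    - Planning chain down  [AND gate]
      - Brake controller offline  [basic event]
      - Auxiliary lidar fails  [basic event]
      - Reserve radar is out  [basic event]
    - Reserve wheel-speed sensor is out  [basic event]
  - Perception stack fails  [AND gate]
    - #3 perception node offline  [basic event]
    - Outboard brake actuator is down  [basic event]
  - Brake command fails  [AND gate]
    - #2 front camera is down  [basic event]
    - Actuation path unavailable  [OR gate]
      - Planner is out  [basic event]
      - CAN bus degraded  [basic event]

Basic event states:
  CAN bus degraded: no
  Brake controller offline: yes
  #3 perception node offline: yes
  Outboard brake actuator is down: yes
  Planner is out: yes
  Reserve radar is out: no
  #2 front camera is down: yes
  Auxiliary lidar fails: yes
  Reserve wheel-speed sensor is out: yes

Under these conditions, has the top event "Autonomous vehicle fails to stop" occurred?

Planning chain down [AND]: Brake controller offline=occurs, Auxiliary lidar fails=occurs, Reserve radar is out=not → not all inputs occur → does not occur.
Fallback branch inoperative [AND]: Planning chain down=not, Reserve wheel-speed sensor is out=occurs → not all inputs occur → does not occur.
Perception stack fails [AND]: #3 perception node offline=occurs, Outboard brake actuator is down=occurs → all inputs occur → occurs.
Actuation path unavailable [OR]: Planner is out=occurs, CAN bus degraded=not → at least one input occurs → occurs.
Brake command fails [AND]: #2 front camera is down=occurs, Actuation path unavailable=occurs → all inputs occur → occurs.
Autonomous vehicle fails to stop [AND]: Fallback branch inoperative=not, Perception stack fails=occurs, Brake command fails=occurs → not all inputs occur → does not occur.

No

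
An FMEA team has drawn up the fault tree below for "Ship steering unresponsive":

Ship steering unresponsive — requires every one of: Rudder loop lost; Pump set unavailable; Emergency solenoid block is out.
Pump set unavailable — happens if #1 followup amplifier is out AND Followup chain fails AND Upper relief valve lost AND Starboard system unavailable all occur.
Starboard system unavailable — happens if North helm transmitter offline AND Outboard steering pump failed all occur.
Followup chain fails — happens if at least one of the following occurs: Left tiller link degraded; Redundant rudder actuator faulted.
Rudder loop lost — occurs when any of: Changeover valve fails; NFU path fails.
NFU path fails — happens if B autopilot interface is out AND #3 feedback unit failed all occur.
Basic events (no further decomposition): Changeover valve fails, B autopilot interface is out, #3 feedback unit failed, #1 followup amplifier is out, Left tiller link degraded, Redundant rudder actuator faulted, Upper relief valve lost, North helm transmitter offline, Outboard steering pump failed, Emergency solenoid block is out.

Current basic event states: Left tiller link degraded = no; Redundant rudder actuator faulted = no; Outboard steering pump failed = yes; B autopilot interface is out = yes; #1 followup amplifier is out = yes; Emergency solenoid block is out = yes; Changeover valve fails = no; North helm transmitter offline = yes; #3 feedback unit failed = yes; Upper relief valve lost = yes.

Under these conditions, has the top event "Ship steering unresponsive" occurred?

NFU path fails [AND]: B autopilot interface is out=occurs, #3 feedback unit failed=occurs → all inputs occur → occurs.
Rudder loop lost [OR]: Changeover valve fails=not, NFU path fails=occurs → at least one input occurs → occurs.
Followup chain fails [OR]: Left tiller link degraded=not, Redundant rudder actuator faulted=not → no input occurs → does not occur.
Starboard system unavailable [AND]: North helm transmitter offline=occurs, Outboard steering pump failed=occurs → all inputs occur → occurs.
Pump set unavailable [AND]: #1 followup amplifier is out=occurs, Followup chain fails=not, Upper relief valve lost=occurs, Starboard system unavailable=occurs → not all inputs occur → does not occur.
Ship steering unresponsive [AND]: Rudder loop lost=occurs, Pump set unavailable=not, Emergency solenoid block is out=occurs → not all inputs occur → does not occur.

No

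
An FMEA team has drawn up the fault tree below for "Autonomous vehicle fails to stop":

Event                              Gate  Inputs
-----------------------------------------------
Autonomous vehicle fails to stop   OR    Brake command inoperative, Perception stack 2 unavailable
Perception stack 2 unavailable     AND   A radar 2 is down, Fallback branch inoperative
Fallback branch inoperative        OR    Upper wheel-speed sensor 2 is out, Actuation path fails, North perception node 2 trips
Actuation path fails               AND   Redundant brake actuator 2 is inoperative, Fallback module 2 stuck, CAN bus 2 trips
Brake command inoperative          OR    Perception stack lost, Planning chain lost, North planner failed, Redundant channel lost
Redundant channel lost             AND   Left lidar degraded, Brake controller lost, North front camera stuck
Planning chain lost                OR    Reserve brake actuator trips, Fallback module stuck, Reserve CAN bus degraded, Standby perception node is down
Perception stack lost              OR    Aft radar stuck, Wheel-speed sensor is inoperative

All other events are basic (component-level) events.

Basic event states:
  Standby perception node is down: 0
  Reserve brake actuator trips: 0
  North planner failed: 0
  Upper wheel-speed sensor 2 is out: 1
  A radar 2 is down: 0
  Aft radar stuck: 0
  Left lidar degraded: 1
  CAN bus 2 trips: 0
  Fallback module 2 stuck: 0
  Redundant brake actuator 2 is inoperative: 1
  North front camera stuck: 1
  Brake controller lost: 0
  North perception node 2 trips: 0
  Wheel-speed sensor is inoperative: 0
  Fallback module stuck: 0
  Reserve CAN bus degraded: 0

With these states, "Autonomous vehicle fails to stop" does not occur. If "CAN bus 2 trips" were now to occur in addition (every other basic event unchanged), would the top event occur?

Counterfactual: set "CAN bus 2 trips" to occurred.
Perception stack lost [OR]: Aft radar stuck=not, Wheel-speed sensor is inoperative=not → no input occurs → does not occur.
Planning chain lost [OR]: Reserve brake actuator trips=not, Fallback module stuck=not, Reserve CAN bus degraded=not, Standby perception node is down=not → no input occurs → does not occur.
Redundant channel lost [AND]: Left lidar degraded=occurs, Brake controller lost=not, North front camera stuck=occurs → not all inputs occur → does not occur.
Brake command inoperative [OR]: Perception stack lost=not, Planning chain lost=not, North planner failed=not, Redundant channel lost=not → no input occurs → does not occur.
Actuation path fails [AND]: Redundant brake actuator 2 is inoperative=occurs, Fallback module 2 stuck=not, CAN bus 2 trips=occurs → not all inputs occur → does not occur.
Fallback branch inoperative [OR]: Upper wheel-speed sensor 2 is out=occurs, Actuation path fails=not, North perception node 2 trips=not → at least one input occurs → occurs.
Perception stack 2 unavailable [AND]: A radar 2 is down=not, Fallback branch inoperative=occurs → not all inputs occur → does not occur.
Autonomous vehicle fails to stop [OR]: Brake command inoperative=not, Perception stack 2 unavailable=not → no input occurs → does not occur.

No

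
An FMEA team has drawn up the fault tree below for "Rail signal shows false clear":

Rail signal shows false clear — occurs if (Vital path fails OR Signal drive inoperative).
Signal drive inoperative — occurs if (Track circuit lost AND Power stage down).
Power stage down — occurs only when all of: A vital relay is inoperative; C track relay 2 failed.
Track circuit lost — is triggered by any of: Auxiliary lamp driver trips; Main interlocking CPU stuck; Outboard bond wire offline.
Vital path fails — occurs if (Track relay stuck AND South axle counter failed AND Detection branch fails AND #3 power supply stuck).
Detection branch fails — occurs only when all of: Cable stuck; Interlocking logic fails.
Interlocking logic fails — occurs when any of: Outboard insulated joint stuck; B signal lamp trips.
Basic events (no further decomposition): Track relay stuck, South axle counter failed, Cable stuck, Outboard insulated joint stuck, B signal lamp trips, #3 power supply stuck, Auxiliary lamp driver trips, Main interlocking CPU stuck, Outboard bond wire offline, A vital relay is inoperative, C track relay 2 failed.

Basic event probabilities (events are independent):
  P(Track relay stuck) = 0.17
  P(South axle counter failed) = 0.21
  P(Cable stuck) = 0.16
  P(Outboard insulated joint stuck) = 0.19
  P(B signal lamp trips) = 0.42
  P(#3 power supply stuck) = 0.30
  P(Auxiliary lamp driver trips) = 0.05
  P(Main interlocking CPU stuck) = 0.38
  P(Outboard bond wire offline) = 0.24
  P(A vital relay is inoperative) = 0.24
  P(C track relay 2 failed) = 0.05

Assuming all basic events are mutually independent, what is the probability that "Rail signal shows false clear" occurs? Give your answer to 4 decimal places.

0.0075

P(Interlocking logic fails) [OR] = 1 − (1−0.19) × (1−0.42) = 0.530200
P(Detection branch fails) [AND] = 0.16 × 0.530200 = 0.084832
P(Vital path fails) [AND] = 0.17 × 0.21 × 0.084832 × 0.30 = 0.000909
P(Track circuit lost) [OR] = 1 − (1−0.05) × (1−0.38) × (1−0.24) = 0.552360
P(Power stage down) [AND] = 0.24 × 0.05 = 0.012000
P(Signal drive inoperative) [AND] = 0.552360 × 0.012000 = 0.006628
P(Rail signal shows false clear) [OR] = 1 − (1−0.000909) × (1−0.006628) = 0.007531
Rounded to 4 decimal places: P(Rail signal shows false clear) ≈ 0.0075.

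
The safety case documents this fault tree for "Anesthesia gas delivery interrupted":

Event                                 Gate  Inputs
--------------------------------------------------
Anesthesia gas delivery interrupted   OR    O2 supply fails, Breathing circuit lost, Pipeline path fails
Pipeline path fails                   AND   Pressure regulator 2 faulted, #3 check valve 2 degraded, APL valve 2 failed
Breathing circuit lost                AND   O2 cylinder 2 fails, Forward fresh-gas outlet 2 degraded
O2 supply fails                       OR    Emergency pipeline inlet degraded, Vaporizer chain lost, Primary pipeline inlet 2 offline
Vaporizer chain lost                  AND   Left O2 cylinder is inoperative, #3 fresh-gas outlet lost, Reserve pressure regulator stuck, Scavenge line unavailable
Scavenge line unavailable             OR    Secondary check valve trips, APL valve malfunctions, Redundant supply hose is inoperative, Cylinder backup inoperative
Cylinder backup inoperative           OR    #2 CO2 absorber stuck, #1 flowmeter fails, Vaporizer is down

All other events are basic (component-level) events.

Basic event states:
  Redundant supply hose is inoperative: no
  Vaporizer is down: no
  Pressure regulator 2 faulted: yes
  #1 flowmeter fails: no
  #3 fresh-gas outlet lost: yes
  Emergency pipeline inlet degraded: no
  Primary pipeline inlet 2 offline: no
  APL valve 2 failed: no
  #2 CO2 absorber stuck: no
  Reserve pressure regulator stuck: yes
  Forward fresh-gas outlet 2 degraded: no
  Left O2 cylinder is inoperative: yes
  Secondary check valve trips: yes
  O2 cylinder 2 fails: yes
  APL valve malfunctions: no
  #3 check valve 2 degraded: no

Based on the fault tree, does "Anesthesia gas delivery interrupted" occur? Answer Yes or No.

Yes

Cylinder backup inoperative [OR]: #2 CO2 absorber stuck=not, #1 flowmeter fails=not, Vaporizer is down=not → no input occurs → does not occur.
Scavenge line unavailable [OR]: Secondary check valve trips=occurs, APL valve malfunctions=not, Redundant supply hose is inoperative=not, Cylinder backup inoperative=not → at least one input occurs → occurs.
Vaporizer chain lost [AND]: Left O2 cylinder is inoperative=occurs, #3 fresh-gas outlet lost=occurs, Reserve pressure regulator stuck=occurs, Scavenge line unavailable=occurs → all inputs occur → occurs.
O2 supply fails [OR]: Emergency pipeline inlet degraded=not, Vaporizer chain lost=occurs, Primary pipeline inlet 2 offline=not → at least one input occurs → occurs.
Breathing circuit lost [AND]: O2 cylinder 2 fails=occurs, Forward fresh-gas outlet 2 degraded=not → not all inputs occur → does not occur.
Pipeline path fails [AND]: Pressure regulator 2 faulted=occurs, #3 check valve 2 degraded=not, APL valve 2 failed=not → not all inputs occur → does not occur.
Anesthesia gas delivery interrupted [OR]: O2 supply fails=occurs, Breathing circuit lost=not, Pipeline path fails=not → at least one input occurs → occurs.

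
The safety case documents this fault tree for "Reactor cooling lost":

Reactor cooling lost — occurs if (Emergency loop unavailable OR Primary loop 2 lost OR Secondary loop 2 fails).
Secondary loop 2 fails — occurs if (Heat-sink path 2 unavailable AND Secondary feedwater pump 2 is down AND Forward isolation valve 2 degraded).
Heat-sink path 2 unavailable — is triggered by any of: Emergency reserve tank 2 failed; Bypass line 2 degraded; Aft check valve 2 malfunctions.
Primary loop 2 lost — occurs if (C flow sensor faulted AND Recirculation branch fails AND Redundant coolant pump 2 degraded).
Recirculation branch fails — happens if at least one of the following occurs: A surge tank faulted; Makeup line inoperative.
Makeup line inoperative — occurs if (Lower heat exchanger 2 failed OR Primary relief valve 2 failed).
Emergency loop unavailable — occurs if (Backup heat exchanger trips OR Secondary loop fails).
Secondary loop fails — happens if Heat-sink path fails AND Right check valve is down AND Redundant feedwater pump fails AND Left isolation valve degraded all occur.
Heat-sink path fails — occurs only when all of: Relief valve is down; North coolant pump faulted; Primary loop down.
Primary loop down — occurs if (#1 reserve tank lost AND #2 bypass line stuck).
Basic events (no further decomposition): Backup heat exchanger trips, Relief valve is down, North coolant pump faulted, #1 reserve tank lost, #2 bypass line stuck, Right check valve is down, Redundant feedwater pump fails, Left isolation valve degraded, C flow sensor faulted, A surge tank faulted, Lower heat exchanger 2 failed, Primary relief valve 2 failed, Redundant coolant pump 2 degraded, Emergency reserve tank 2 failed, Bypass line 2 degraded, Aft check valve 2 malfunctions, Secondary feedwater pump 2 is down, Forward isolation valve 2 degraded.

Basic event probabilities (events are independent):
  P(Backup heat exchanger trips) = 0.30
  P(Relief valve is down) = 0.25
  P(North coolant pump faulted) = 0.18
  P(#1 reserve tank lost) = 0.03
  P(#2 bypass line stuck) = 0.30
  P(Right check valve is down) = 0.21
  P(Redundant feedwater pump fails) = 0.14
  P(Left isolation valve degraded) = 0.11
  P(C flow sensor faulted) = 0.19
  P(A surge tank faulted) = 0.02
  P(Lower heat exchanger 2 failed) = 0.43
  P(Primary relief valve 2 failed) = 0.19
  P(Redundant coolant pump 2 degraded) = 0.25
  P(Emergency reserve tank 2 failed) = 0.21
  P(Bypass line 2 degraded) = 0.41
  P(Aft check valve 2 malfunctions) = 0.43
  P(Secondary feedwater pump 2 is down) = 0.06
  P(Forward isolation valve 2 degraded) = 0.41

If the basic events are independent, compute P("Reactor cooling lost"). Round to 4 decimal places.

0.3305

P(Primary loop down) [AND] = 0.03 × 0.30 = 0.009000
P(Heat-sink path fails) [AND] = 0.25 × 0.18 × 0.009000 = 0.000405
P(Secondary loop fails) [AND] = 0.000405 × 0.21 × 0.14 × 0.11 = 0.000001
P(Emergency loop unavailable) [OR] = 1 − (1−0.30) × (1−0.000001) = 0.300001
P(Makeup line inoperative) [OR] = 1 − (1−0.43) × (1−0.19) = 0.538300
P(Recirculation branch fails) [OR] = 1 − (1−0.02) × (1−0.538300) = 0.547534
P(Primary loop 2 lost) [AND] = 0.19 × 0.547534 × 0.25 = 0.026008
P(Heat-sink path 2 unavailable) [OR] = 1 − (1−0.21) × (1−0.41) × (1−0.43) = 0.734323
P(Secondary loop 2 fails) [AND] = 0.734323 × 0.06 × 0.41 = 0.018064
P(Reactor cooling lost) [OR] = 1 − (1−0.300001) × (1−0.026008) × (1−0.018064) = 0.330522
Rounded to 4 decimal places: P(Reactor cooling lost) ≈ 0.3305.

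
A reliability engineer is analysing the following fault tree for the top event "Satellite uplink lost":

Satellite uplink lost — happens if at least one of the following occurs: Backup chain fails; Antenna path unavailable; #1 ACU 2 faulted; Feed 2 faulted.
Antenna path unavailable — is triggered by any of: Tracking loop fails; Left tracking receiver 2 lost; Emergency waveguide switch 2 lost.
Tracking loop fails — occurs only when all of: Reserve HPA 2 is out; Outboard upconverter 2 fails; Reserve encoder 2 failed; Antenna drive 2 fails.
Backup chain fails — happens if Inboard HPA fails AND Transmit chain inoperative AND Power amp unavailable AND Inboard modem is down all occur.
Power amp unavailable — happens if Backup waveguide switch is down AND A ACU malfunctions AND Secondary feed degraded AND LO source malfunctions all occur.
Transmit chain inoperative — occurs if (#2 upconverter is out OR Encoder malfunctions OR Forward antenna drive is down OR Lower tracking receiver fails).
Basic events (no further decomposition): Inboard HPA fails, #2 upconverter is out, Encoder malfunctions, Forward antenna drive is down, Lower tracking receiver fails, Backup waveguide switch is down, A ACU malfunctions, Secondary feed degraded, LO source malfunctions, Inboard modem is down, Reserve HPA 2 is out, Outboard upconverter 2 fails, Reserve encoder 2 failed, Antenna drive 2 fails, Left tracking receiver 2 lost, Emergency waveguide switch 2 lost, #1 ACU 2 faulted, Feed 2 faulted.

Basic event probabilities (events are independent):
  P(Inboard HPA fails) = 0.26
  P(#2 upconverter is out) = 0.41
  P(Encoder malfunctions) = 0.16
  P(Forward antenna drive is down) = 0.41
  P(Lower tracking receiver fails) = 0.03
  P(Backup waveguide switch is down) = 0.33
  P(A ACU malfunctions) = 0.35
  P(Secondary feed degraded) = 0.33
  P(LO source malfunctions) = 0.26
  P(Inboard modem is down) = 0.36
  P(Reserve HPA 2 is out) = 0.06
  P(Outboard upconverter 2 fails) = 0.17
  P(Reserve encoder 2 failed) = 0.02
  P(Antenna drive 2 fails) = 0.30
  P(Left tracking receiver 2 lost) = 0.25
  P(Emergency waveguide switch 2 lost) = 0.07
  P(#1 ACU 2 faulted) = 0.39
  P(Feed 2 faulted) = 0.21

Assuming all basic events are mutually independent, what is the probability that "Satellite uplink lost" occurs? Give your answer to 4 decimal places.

0.6641

P(Transmit chain inoperative) [OR] = 1 − (1−0.41) × (1−0.16) × (1−0.41) × (1−0.03) = 0.716368
P(Power amp unavailable) [AND] = 0.33 × 0.35 × 0.33 × 0.26 = 0.009910
P(Backup chain fails) [AND] = 0.26 × 0.716368 × 0.009910 × 0.36 = 0.000664
P(Tracking loop fails) [AND] = 0.06 × 0.17 × 0.02 × 0.30 = 0.000061
P(Antenna path unavailable) [OR] = 1 − (1−0.000061) × (1−0.25) × (1−0.07) = 0.302543
P(Satellite uplink lost) [OR] = 1 − (1−0.000664) × (1−0.302543) × (1−0.39) × (1−0.21) = 0.664119
Rounded to 4 decimal places: P(Satellite uplink lost) ≈ 0.6641.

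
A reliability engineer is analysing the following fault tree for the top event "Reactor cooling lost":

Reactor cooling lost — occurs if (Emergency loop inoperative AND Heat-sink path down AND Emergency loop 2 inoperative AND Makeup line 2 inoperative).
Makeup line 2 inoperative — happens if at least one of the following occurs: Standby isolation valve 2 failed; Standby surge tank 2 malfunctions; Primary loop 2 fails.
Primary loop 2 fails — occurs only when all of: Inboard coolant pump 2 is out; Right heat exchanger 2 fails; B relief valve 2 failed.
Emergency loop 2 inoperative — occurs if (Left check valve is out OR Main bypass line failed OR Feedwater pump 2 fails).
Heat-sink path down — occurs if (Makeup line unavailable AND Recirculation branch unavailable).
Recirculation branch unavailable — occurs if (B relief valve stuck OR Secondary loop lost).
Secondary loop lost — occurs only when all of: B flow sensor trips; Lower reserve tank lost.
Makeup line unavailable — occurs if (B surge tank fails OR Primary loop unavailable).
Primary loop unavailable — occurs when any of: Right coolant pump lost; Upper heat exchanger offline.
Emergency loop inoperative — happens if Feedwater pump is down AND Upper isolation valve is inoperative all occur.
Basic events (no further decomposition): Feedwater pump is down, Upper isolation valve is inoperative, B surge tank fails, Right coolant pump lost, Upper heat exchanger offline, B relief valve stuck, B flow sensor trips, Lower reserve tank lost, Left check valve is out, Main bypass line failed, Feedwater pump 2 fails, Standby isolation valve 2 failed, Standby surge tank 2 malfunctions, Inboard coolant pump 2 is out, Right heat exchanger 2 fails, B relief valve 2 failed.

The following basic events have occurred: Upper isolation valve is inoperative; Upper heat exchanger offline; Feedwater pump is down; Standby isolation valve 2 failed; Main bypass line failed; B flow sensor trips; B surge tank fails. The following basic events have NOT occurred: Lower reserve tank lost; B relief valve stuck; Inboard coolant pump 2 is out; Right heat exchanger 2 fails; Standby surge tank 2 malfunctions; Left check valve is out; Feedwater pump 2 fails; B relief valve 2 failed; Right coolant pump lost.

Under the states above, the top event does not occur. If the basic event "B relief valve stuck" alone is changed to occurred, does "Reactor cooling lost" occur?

Counterfactual: set "B relief valve stuck" to occurred.
Emergency loop inoperative [AND]: Feedwater pump is down=occurs, Upper isolation valve is inoperative=occurs → all inputs occur → occurs.
Primary loop unavailable [OR]: Right coolant pump lost=not, Upper heat exchanger offline=occurs → at least one input occurs → occurs.
Makeup line unavailable [OR]: B surge tank fails=occurs, Primary loop unavailable=occurs → at least one input occurs → occurs.
Secondary loop lost [AND]: B flow sensor trips=occurs, Lower reserve tank lost=not → not all inputs occur → does not occur.
Recirculation branch unavailable [OR]: B relief valve stuck=occurs, Secondary loop lost=not → at least one input occurs → occurs.
Heat-sink path down [AND]: Makeup line unavailable=occurs, Recirculation branch unavailable=occurs → all inputs occur → occurs.
Emergency loop 2 inoperative [OR]: Left check valve is out=not, Main bypass line failed=occurs, Feedwater pump 2 fails=not → at least one input occurs → occurs.
Primary loop 2 fails [AND]: Inboard coolant pump 2 is out=not, Right heat exchanger 2 fails=not, B relief valve 2 failed=not → not all inputs occur → does not occur.
Makeup line 2 inoperative [OR]: Standby isolation valve 2 failed=occurs, Standby surge tank 2 malfunctions=not, Primary loop 2 fails=not → at least one input occurs → occurs.
Reactor cooling lost [AND]: Emergency loop inoperative=occurs, Heat-sink path down=occurs, Emergency loop 2 inoperative=occurs, Makeup line 2 inoperative=occurs → all inputs occur → occurs.

Yes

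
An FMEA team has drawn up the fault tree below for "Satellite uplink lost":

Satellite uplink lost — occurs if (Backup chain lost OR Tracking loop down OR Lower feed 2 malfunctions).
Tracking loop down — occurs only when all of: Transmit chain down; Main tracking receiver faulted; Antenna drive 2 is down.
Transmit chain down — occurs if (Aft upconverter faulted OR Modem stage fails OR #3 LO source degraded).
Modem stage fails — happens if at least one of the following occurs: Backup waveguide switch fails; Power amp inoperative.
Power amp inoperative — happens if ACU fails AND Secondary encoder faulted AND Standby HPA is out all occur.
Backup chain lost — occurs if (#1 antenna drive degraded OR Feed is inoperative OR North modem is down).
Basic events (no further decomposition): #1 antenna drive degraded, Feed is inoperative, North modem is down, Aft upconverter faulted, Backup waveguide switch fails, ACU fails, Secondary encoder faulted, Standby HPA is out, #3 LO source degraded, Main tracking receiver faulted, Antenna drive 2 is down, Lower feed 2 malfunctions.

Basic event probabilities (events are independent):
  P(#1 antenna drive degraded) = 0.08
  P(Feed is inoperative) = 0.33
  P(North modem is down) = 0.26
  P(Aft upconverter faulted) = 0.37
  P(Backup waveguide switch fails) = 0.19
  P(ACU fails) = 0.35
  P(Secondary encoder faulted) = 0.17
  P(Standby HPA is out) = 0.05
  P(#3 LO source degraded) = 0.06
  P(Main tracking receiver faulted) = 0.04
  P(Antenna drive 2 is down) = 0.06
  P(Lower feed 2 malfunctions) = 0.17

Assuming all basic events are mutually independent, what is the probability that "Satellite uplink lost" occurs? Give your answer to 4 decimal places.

P(Backup chain lost) [OR] = 1 − (1−0.08) × (1−0.33) × (1−0.26) = 0.543864
P(Power amp inoperative) [AND] = 0.35 × 0.17 × 0.05 = 0.002975
P(Modem stage fails) [OR] = 1 − (1−0.19) × (1−0.002975) = 0.192410
P(Transmit chain down) [OR] = 1 − (1−0.37) × (1−0.192410) × (1−0.06) = 0.521745
P(Tracking loop down) [AND] = 0.521745 × 0.04 × 0.06 = 0.001252
P(Satellite uplink lost) [OR] = 1 − (1−0.543864) × (1−0.001252) × (1−0.17) = 0.621881
Rounded to 4 decimal places: P(Satellite uplink lost) ≈ 0.6219.

0.6219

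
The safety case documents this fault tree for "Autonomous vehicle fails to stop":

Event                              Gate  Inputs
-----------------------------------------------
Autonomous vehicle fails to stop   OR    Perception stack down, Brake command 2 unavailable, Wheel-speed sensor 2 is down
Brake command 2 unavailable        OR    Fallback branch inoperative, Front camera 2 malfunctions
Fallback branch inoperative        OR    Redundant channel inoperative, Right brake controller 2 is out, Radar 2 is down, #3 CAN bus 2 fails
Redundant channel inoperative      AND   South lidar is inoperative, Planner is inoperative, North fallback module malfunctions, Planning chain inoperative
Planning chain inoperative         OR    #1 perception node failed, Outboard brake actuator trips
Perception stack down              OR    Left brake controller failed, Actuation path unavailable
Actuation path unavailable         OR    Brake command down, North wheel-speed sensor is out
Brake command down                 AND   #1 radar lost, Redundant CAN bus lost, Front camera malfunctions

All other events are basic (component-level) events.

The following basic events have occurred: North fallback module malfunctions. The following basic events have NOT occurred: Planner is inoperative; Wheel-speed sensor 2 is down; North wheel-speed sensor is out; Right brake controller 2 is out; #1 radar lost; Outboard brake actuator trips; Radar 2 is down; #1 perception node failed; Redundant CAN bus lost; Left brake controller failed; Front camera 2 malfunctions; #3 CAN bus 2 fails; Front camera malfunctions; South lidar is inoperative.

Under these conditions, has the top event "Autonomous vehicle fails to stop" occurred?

Brake command down [AND]: #1 radar lost=not, Redundant CAN bus lost=not, Front camera malfunctions=not → not all inputs occur → does not occur.
Actuation path unavailable [OR]: Brake command down=not, North wheel-speed sensor is out=not → no input occurs → does not occur.
Perception stack down [OR]: Left brake controller failed=not, Actuation path unavailable=not → no input occurs → does not occur.
Planning chain inoperative [OR]: #1 perception node failed=not, Outboard brake actuator trips=not → no input occurs → does not occur.
Redundant channel inoperative [AND]: South lidar is inoperative=not, Planner is inoperative=not, North fallback module malfunctions=occurs, Planning chain inoperative=not → not all inputs occur → does not occur.
Fallback branch inoperative [OR]: Redundant channel inoperative=not, Right brake controller 2 is out=not, Radar 2 is down=not, #3 CAN bus 2 fails=not → no input occurs → does not occur.
Brake command 2 unavailable [OR]: Fallback branch inoperative=not, Front camera 2 malfunctions=not → no input occurs → does not occur.
Autonomous vehicle fails to stop [OR]: Perception stack down=not, Brake command 2 unavailable=not, Wheel-speed sensor 2 is down=not → no input occurs → does not occur.

No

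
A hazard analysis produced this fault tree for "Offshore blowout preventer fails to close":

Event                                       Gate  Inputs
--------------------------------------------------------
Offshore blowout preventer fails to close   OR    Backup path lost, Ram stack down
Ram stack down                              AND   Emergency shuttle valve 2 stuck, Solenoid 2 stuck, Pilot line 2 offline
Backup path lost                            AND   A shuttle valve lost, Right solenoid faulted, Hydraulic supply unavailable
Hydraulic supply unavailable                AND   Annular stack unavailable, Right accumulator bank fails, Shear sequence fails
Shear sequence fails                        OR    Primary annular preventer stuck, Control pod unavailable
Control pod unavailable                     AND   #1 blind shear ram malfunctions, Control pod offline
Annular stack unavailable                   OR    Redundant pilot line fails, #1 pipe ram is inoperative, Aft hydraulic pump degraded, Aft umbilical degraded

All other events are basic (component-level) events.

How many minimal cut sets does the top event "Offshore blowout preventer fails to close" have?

Annular stack unavailable [OR]: union of children's cut sets → 4 cut set(s).
Control pod unavailable [AND]: one cut set from each child combined → 1 × 1 = 1 cut set(s).
Shear sequence fails [OR]: union of children's cut sets → 2 cut set(s).
Hydraulic supply unavailable [AND]: one cut set from each child combined → 4 × 1 × 2 = 8 cut set(s).
Backup path lost [AND]: one cut set from each child combined → 1 × 1 × 8 = 8 cut set(s).
Ram stack down [AND]: one cut set from each child combined → 1 × 1 × 1 = 1 cut set(s).
Offshore blowout preventer fails to close [OR]: union of children's cut sets → 9 cut set(s).
Minimal cut sets: {A shuttle valve lost, Primary annular preventer stuck, Redundant pilot line fails, Right accumulator bank fails, Right solenoid faulted}; {#1 blind shear ram malfunctions, A shuttle valve lost, Control pod offline, Redundant pilot line fails, Right accumulator bank fails, Right solenoid faulted}; {#1 pipe ram is inoperative, A shuttle valve lost, Primary annular preventer stuck, Right accumulator bank fails, Right solenoid faulted}; {#1 blind shear ram malfunctions, #1 pipe ram is inoperative, A shuttle valve lost, Control pod offline, Right accumulator bank fails, Right solenoid faulted}; {A shuttle valve lost, Aft hydraulic pump degraded, Primary annular preventer stuck, Right accumulator bank fails, Right solenoid faulted}; {#1 blind shear ram malfunctions, A shuttle valve lost, Aft hydraulic pump degraded, Control pod offline, Right accumulator bank fails, Right solenoid faulted}; {A shuttle valve lost, Aft umbilical degraded, Primary annular preventer stuck, Right accumulator bank fails, Right solenoid faulted}; {#1 blind shear ram malfunctions, A shuttle valve lost, Aft umbilical degraded, Control pod offline, Right accumulator bank fails, Right solenoid faulted}; {Emergency shuttle valve 2 stuck, Pilot line 2 offline, Solenoid 2 stuck}.

9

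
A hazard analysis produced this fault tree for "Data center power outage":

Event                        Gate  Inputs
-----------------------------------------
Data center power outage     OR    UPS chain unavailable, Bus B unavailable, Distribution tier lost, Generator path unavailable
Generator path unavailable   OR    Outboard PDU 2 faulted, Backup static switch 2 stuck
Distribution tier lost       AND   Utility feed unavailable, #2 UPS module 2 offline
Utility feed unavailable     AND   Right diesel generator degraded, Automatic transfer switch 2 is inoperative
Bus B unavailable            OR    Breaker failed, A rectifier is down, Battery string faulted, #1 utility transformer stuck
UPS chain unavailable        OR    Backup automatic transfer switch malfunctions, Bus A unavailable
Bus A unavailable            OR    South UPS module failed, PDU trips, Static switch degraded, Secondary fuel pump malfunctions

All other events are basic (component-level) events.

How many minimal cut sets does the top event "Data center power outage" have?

12

Bus A unavailable [OR]: union of children's cut sets → 4 cut set(s).
UPS chain unavailable [OR]: union of children's cut sets → 5 cut set(s).
Bus B unavailable [OR]: union of children's cut sets → 4 cut set(s).
Utility feed unavailable [AND]: one cut set from each child combined → 1 × 1 = 1 cut set(s).
Distribution tier lost [AND]: one cut set from each child combined → 1 × 1 = 1 cut set(s).
Generator path unavailable [OR]: union of children's cut sets → 2 cut set(s).
Data center power outage [OR]: union of children's cut sets → 12 cut set(s).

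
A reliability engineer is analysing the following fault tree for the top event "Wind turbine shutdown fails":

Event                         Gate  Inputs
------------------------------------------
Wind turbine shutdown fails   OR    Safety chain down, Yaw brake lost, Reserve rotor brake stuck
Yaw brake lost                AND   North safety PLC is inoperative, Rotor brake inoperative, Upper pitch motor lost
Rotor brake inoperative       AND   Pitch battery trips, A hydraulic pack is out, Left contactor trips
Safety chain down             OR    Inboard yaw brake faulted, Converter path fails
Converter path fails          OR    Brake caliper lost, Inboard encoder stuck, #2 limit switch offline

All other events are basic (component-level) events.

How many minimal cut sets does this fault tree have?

Converter path fails [OR]: union of children's cut sets → 3 cut set(s).
Safety chain down [OR]: union of children's cut sets → 4 cut set(s).
Rotor brake inoperative [AND]: one cut set from each child combined → 1 × 1 × 1 = 1 cut set(s).
Yaw brake lost [AND]: one cut set from each child combined → 1 × 1 × 1 = 1 cut set(s).
Wind turbine shutdown fails [OR]: union of children's cut sets → 6 cut set(s).
Minimal cut sets: {Inboard yaw brake faulted}; {Brake caliper lost}; {Inboard encoder stuck}; {#2 limit switch offline}; {A hydraulic pack is out, Left contactor trips, North safety PLC is inoperative, Pitch battery trips, Upper pitch motor lost}; {Reserve rotor brake stuck}.

6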